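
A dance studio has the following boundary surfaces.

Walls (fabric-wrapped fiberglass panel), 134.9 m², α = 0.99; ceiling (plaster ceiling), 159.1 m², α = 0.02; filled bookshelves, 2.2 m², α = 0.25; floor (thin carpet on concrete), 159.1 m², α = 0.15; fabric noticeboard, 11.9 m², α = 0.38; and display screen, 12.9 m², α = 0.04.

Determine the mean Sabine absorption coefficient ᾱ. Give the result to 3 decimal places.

0.346

Total surface area S = 480.1 m².
A = 134.9·0.99 + 159.1·0.02 + 2.2·0.25 + 159.1·0.15 + 11.9·0.38 + 12.9·0.04 = 166.186 sabins.
ᾱ = 166.186 / 480.1 = 0.346.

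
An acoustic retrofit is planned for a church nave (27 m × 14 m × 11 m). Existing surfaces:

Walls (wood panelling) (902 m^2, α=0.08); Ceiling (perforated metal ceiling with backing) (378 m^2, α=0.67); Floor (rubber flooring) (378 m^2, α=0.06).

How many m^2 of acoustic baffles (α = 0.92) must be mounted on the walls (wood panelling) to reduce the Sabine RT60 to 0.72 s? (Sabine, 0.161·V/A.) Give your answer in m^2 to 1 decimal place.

Total absorption A₁ = 902*0.08 + 378*0.67 + 378*0.06
  = 72.160 + 253.260 + 22.680 = 348.100 m^2 sabins.
V = 4158 m³. Target absorption A₂ = 0.161 × 4158 / 0.72 = 929.775 sabins.
Absorption to add: 929.775 − 348.100 = 581.675 sabins.
Each m^2 of panel replacing the walls (wood panelling) adds (0.92 − 0.08) = 0.84 sabins.
Panel area = 581.675 / 0.84 = 692.5 m^2.

692.5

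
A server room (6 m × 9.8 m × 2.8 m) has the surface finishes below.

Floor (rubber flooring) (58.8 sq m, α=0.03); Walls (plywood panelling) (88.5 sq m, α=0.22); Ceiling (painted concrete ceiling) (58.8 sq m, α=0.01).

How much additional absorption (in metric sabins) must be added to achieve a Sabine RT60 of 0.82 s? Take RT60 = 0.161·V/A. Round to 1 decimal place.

A₁ = Σ Sᵢαᵢ = 58.8·0.03 + 88.5·0.22 + 58.8·0.01 = 21.822 sabins.
For T = 0.82 s, need A₂ = 0.161·V/T = 0.161·164.64/0.82 = 32.326 sabins.
Additional absorption ΔA = 32.326 − 21.822 = 10.5 sabins.

10.5 sabins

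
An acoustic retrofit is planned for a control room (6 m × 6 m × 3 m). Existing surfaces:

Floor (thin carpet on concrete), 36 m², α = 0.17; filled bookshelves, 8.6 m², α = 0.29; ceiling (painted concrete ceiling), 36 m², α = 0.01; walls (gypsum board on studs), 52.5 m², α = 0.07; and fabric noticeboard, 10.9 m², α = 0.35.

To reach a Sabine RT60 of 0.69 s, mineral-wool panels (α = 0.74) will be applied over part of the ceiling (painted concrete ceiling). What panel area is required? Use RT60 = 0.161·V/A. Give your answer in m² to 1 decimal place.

12.0

A₁ = Σ Sᵢαᵢ = 36×0.17 + 8.6×0.29 + 36×0.01 + 52.5×0.07 + 10.9×0.35 = 16.464 sabins.
V = 108 m³. Target absorption A₂ = 0.161 × 108 / 0.69 = 25.200 sabins.
ΔA needed = 25.200 − 16.464 = 8.736 sabins.
Net gain per m²: Δα = 0.74 − 0.01 = 0.73.
Panel area = 8.736 / 0.73 = 12.0 m².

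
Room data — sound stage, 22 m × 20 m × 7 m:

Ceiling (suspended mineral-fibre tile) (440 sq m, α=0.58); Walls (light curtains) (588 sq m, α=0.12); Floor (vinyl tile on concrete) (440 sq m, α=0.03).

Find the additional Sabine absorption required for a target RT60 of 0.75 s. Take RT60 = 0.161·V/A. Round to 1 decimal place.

322.2 sabins

Equivalent absorption area: A₁ = 440×0.58 + 588×0.12 + 440×0.03 = 338.960 sq m.
For T = 0.75 s, need A₂ = 0.161·V/T = 0.161·3080/0.75 = 661.173 sabins.
Additional absorption ΔA = 661.173 − 338.960 = 322.2 sabins.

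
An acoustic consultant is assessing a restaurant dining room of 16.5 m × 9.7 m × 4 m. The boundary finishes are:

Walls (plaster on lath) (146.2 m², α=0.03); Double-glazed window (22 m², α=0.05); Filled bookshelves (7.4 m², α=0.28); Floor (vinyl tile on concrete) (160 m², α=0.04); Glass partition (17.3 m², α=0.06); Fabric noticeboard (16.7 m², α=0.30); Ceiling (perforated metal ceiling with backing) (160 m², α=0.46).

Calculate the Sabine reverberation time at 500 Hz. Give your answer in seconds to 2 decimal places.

1.10 sec

Summing Sᵢαᵢ: 4.386 + 1.100 + 2.072 + 6.400 + 1.038 + 5.010 + 73.600 → A = 93.606 sabins.
V = 16.5·9.7·4 = 640.2 m³.
T = 0.161 V/A = 0.161·640.2/93.606 = 1.10 s.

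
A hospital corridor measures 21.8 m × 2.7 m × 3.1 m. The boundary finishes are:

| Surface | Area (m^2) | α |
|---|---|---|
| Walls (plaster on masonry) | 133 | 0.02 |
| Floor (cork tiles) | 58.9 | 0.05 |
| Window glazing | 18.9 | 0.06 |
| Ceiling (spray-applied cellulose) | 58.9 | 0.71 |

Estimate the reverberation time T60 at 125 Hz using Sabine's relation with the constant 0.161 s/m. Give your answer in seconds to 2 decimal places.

Equivalent absorption area: A = 133*0.02 + 58.9*0.05 + 18.9*0.06 + 58.9*0.71 = 48.558 m^2.
Volume V = 21.8 × 2.7 × 3.1 = 182.466 m³.
Sabine: RT60 = 0.161 × 182.466 / 48.558 = 0.60 s.

0.60 seconds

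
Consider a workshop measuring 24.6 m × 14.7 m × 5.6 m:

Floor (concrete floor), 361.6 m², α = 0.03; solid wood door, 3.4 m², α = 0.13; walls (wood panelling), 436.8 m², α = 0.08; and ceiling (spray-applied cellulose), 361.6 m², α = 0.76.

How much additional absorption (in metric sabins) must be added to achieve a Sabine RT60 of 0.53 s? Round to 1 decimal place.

294.1 sabins

Equivalent absorption area: A₁ = 361.6*0.03 + 3.4*0.13 + 436.8*0.08 + 361.6*0.76 = 321.050 m².
For T = 0.53 s, need A₂ = 0.161·V/T = 0.161·2025.072/0.53 = 615.163 sabins.
Additional absorption ΔA = 615.163 − 321.050 = 294.1 sabins.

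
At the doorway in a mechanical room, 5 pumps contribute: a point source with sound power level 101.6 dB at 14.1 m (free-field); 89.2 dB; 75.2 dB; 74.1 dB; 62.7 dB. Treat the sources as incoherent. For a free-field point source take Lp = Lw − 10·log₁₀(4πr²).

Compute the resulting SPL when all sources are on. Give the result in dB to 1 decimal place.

Source at 14.1 m: Lp = 101.6 − 10·log₁₀(4π·14.1²) = 101.6 − 10·log₁₀(2498.320) = 67.6 dB.
Converting to relative power and adding: 10^(67.6/10) + 10^(89.2/10) + 10^(75.2/10) + 10^(74.1/10) + 10^(62.7/10) = 8.982e+08.
Back to dB: 10·log₁₀ Σ = 89.5 dB.

89.5 dB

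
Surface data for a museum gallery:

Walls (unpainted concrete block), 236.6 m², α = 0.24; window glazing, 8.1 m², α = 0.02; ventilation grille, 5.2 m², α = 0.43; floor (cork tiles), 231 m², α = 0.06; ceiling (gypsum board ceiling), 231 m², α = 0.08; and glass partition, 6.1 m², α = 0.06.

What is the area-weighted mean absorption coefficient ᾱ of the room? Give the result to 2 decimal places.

0.13

S = Σ Sᵢ = 236.6 + 8.1 + 5.2 + 231 + 231 + 6.1 = 718.0 m².
A = 236.6·0.24 + 8.1·0.02 + 5.2·0.43 + 231·0.06 + 231·0.08 + 6.1·0.06 = 91.888 sabins.
ᾱ = A/S = 0.13.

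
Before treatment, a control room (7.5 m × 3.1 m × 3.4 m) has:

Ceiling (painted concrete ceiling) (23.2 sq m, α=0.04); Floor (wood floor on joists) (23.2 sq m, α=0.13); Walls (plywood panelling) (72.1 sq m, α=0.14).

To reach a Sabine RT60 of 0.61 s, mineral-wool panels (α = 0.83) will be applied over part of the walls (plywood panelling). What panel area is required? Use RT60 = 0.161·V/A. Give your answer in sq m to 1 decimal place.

9.9

Summing Sᵢαᵢ: 0.928 + 3.016 + 10.094 → A₁ = 14.038 sabins.
V = 79.05 m³. Target absorption A₂ = 0.161 × 79.05 / 0.61 = 20.864 sabins.
ΔA needed = 20.864 − 14.038 = 6.826 sabins.
Each sq m of panel replacing the walls (plywood panelling) adds (0.83 − 0.14) = 0.69 sabins.
Area = ΔA/Δα = 6.826/0.69 = 9.9 sq m.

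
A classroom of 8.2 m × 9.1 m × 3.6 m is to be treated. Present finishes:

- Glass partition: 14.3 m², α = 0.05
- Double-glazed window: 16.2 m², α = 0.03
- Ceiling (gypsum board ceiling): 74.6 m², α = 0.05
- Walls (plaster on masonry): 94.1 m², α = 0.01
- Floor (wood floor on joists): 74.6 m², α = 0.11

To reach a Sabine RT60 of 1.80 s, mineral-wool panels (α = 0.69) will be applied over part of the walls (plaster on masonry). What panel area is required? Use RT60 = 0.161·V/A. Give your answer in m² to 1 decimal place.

A₁ = Σ Sᵢαᵢ = 14.3·0.05 + 16.2·0.03 + 74.6·0.05 + 94.1·0.01 + 74.6·0.11 = 14.078 sabins.
Required A₂ = 0.161·268.632/1.80 = 24.028 sabins.
Absorption to add: 24.028 − 14.078 = 9.950 sabins.
Net gain per m²: Δα = 0.69 − 0.01 = 0.68.
Area = ΔA/Δα = 9.950/0.68 = 14.6 m².

14.6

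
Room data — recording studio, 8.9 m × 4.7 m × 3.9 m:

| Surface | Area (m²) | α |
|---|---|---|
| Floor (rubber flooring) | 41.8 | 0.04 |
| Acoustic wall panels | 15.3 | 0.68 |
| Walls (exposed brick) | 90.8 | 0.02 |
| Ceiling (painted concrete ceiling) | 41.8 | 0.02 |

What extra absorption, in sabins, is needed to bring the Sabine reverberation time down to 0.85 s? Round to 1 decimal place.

16.2 sabins

A₁ = Σ Sᵢαᵢ = 41.8×0.04 + 15.3×0.68 + 90.8×0.02 + 41.8×0.02 = 14.728 sabins.
V = 163.137 m³. Required absorption A₂ = 0.161 × 163.137 / 0.85 = 30.900 sabins.
Shortfall: 30.900 − 14.728 = 16.2 sabins.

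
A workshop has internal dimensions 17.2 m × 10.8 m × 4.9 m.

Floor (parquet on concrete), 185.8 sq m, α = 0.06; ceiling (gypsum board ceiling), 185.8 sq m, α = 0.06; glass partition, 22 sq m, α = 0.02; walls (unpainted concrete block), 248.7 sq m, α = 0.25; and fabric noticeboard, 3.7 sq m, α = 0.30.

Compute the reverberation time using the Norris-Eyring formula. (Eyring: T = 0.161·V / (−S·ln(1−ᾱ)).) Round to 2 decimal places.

S = Σ Sᵢ = 646.0 sq m.
Absorption A = 185.8×0.06 + 185.8×0.06 + 22×0.02 + 248.7×0.25 + 3.7×0.30 = 86.021 sabins.
Mean coefficient ᾱ = A/S = 0.1332.
−S·ln(1−ᾱ) = −646.0 × ln(1 − 0.1332) = 92.344.
V = 17.2 × 10.8 × 4.9 = 910.224 m³.
T = 0.161·V/[−S·ln(1−ᾱ)] = 0.161·910.224/92.344 = 1.59 s.

1.59 sec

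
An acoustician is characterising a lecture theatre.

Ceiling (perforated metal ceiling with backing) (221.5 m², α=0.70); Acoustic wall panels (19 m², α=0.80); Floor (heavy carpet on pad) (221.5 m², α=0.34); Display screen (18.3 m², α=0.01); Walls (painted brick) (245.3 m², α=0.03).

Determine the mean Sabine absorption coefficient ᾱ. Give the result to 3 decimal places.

S = Σ Sᵢ = 221.5 + 19 + 221.5 + 18.3 + 245.3 = 725.6 m².
A = 221.5*0.70 + 19*0.80 + 221.5*0.34 + 18.3*0.01 + 245.3*0.03 = 253.102 sabins.
ᾱ = A/S = 0.349.

0.349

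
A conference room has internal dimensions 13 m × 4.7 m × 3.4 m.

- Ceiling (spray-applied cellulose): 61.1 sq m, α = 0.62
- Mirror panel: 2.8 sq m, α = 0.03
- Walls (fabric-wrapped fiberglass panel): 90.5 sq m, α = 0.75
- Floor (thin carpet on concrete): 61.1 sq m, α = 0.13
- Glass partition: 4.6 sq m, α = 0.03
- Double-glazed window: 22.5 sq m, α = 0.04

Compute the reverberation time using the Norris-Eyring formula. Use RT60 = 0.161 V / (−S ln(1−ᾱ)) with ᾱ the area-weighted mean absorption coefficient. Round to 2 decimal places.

S = Σ Sᵢ = 242.6 sq m.
Σ(Sᵢαᵢ) = 61.1×0.62 + 2.8×0.03 + 90.5×0.75 + 61.1×0.13 + 4.6×0.03 + 22.5×0.04 = 114.822.
ᾱ = 114.822 / 242.6 = 0.4733.
Eyring denominator: −S ln(1−ᾱ) = 155.537.
V = 13 × 4.7 × 3.4 = 207.74 m³.
RT60 = 0.161 × 207.74 / 155.537 = 0.22 s.

0.22 s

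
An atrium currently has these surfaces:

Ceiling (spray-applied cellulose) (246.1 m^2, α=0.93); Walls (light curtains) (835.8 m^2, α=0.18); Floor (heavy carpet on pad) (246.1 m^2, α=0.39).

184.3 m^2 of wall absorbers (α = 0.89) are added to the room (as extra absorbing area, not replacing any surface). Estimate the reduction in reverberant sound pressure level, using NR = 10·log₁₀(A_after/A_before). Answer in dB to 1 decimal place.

Total absorption A_before = 246.1·0.93 + 835.8·0.18 + 246.1·0.39
  = 228.873 + 150.444 + 95.979 = 475.296 m^2 sabins.
Added absorption = 184.3 × 0.89 = 164.027 sabins.
A_after = 475.296 + 164.027 = 639.323 sabins.
Reduction = 10 log₁₀(A_after/A_before) = 10 log₁₀(1.3451) = 1.3 dB.

1.3 dB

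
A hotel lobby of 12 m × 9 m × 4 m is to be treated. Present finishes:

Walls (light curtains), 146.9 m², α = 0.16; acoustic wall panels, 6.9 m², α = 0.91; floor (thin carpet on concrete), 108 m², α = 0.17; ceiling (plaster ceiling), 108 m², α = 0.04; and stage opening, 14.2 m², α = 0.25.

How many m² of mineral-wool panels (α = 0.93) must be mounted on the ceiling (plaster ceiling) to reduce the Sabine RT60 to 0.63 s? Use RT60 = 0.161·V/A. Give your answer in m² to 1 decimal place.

61.1

Total absorption A₁ = 146.9×0.16 + 6.9×0.91 + 108×0.17 + 108×0.04 + 14.2×0.25
  = 23.504 + 6.279 + 18.360 + 4.320 + 3.550 = 56.013 m² sabins.
Required A₂ = 0.161·432/0.63 = 110.400 sabins.
Absorption to add: 110.400 − 56.013 = 54.387 sabins.
Net gain per m²: Δα = 0.93 − 0.04 = 0.89.
Area = ΔA/Δα = 54.387/0.89 = 61.1 m².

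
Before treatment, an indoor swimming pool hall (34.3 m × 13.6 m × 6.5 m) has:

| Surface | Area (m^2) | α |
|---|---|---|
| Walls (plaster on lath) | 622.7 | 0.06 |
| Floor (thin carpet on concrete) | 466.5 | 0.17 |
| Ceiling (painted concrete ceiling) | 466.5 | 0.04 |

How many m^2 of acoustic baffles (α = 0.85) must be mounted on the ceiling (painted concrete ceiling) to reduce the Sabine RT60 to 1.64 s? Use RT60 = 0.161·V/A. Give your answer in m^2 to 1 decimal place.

Total absorption A₁ = 622.7·0.06 + 466.5·0.17 + 466.5·0.04
  = 37.362 + 79.305 + 18.660 = 135.327 m^2 sabins.
Required A₂ = 0.161·3032.12/1.64 = 297.665 sabins.
ΔA needed = 297.665 − 135.327 = 162.338 sabins.
Net gain per m^2: Δα = 0.85 − 0.04 = 0.81.
Panel area = 162.338 / 0.81 = 200.4 m^2.

200.4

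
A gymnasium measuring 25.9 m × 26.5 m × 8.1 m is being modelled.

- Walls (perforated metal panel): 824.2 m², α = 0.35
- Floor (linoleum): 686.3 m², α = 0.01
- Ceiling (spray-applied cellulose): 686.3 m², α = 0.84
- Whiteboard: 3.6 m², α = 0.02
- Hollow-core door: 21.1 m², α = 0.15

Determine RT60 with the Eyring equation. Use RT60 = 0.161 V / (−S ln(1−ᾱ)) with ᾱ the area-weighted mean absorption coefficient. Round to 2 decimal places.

S = Σ Sᵢ = 2221.5 m².
Σ(Sᵢαᵢ) = 824.2·0.35 + 686.3·0.01 + 686.3·0.84 + 3.6·0.02 + 21.1·0.15 = 875.062.
Mean coefficient ᾱ = A/S = 0.3939.
Eyring denominator: −S ln(1−ᾱ) = 1112.328.
V = 25.9 × 26.5 × 8.1 = 5559.435 m³.
T = 0.161·V/[−S·ln(1−ᾱ)] = 0.161·5559.435/1112.328 = 0.80 s.

0.80 seconds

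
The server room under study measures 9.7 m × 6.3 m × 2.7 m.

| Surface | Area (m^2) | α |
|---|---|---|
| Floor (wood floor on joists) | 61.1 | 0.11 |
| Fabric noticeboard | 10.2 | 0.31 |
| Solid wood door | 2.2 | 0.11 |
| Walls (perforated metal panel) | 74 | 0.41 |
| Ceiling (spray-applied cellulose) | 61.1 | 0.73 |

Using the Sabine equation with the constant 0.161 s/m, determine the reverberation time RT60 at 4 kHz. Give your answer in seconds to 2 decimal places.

0.31 seconds

A = Σ Sᵢαᵢ = 61.1·0.11 + 10.2·0.31 + 2.2·0.11 + 74·0.41 + 61.1·0.73 = 85.068 sabins.
V = 9.7·6.3·2.7 = 164.997 m³.
Sabine: RT60 = 0.161 × 164.997 / 85.068 = 0.31 s.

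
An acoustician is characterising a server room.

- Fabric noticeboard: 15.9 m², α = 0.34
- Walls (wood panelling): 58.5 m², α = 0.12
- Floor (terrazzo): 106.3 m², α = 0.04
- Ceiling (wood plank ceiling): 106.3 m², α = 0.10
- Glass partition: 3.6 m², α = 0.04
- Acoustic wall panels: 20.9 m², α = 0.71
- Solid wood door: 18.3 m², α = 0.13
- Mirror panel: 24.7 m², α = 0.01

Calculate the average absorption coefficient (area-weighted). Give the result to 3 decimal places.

0.127

Total surface area S = 354.5 m².
Σ(Sᵢαᵢ) = 15.9×0.34 + 58.5×0.12 + 106.3×0.04 + 106.3×0.10 + 3.6×0.04 + 20.9×0.71 + 18.3×0.13 + 24.7×0.01 = 44.917.
ᾱ = A/S = 0.127.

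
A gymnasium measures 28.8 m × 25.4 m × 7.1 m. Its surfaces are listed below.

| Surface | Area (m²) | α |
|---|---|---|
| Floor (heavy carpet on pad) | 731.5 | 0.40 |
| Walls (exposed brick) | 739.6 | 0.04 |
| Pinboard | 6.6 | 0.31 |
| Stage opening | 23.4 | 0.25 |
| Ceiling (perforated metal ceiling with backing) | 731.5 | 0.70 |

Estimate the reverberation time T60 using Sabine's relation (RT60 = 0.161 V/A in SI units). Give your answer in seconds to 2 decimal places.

0.99 sec

Equivalent absorption area: A = 731.5·0.40 + 739.6·0.04 + 6.6·0.31 + 23.4·0.25 + 731.5·0.70 = 842.130 m².
V = 28.8·25.4·7.1 = 5193.792 m³.
RT60 = 0.161 · V / A = 0.161 × 5193.792 / 842.130 = 0.99 s.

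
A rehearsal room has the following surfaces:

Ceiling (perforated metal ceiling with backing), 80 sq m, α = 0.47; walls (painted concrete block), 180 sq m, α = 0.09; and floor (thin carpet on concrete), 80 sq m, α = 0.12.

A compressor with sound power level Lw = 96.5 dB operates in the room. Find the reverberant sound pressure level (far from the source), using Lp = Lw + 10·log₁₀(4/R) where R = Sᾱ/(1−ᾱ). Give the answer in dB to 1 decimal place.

Σ(Sᵢαᵢ) = 80·0.47 + 180·0.09 + 80·0.12 = 63.400; total area S = 340.0 sq m.
ᾱ = 0.1865, so room constant R = A/(1−ᾱ) = 77.935 sq m.
Lp = Lw + 10 log₁₀(4/R) = 96.5 -12.90 = 83.6 dB.

83.6 dB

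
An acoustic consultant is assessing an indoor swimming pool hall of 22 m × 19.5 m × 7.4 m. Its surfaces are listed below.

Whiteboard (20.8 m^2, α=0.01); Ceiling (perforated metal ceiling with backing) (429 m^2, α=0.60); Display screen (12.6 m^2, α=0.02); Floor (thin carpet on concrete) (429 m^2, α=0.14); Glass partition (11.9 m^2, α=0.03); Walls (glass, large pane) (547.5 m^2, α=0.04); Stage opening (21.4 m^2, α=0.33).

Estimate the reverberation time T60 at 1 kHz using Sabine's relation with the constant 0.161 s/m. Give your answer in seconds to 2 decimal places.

A = Σ Sᵢαᵢ = 20.8·0.01 + 429·0.60 + 12.6·0.02 + 429·0.14 + 11.9·0.03 + 547.5·0.04 + 21.4·0.33 = 347.239 sabins.
V = 22·19.5·7.4 = 3174.6 m³.
RT60 = 0.161 · V / A = 0.161 × 3174.6 / 347.239 = 1.47 s.

1.47 sec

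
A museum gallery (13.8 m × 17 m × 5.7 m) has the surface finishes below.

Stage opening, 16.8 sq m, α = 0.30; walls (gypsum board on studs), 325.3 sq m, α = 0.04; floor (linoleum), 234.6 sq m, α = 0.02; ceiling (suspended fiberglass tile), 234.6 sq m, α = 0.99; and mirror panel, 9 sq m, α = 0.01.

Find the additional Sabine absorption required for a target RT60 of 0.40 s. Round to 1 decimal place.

A₁ = Σ Sᵢαᵢ = 16.8×0.30 + 325.3×0.04 + 234.6×0.02 + 234.6×0.99 + 9×0.01 = 255.088 sabins.
For T = 0.40 s, need A₂ = 0.161·V/T = 0.161·1337.22/0.40 = 538.231 sabins.
Additional absorption ΔA = 538.231 − 255.088 = 283.1 sabins.

283.1 sabins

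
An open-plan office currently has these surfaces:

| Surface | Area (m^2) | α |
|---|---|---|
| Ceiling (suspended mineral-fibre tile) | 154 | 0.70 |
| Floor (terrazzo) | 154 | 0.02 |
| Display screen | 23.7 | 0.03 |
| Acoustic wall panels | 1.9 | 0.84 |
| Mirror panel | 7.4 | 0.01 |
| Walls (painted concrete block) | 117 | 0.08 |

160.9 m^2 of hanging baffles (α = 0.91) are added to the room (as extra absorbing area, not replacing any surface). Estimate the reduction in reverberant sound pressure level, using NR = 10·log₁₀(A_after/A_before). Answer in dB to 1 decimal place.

Equivalent absorption area: A_before = 154·0.70 + 154·0.02 + 23.7·0.03 + 1.9·0.84 + 7.4·0.01 + 117·0.08 = 122.621 m^2.
Added absorption = 160.9 × 0.91 = 146.419 sabins.
A_after = 122.621 + 146.419 = 269.040 sabins.
Reduction = 10 log₁₀(A_after/A_before) = 10 log₁₀(2.1941) = 3.4 dB.

3.4 dB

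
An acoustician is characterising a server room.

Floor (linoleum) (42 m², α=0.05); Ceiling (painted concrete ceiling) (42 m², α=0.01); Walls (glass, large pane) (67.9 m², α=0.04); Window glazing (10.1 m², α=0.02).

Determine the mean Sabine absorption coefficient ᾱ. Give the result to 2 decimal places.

0.03

S = Σ Sᵢ = 42 + 42 + 67.9 + 10.1 = 162.0 m².
Weighted sum Σ Sα = 5.438.
ᾱ = A/S = 0.03.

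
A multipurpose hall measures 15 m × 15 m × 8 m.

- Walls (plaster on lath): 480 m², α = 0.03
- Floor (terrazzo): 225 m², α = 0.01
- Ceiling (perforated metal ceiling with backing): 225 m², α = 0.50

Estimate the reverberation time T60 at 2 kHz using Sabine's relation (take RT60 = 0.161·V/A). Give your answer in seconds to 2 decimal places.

2.24 seconds

Equivalent absorption area: A = 480*0.03 + 225*0.01 + 225*0.50 = 129.150 m².
Volume V = 15 × 15 × 8 = 1800 m³.
RT60 = 0.161 · V / A = 0.161 × 1800 / 129.150 = 2.24 s.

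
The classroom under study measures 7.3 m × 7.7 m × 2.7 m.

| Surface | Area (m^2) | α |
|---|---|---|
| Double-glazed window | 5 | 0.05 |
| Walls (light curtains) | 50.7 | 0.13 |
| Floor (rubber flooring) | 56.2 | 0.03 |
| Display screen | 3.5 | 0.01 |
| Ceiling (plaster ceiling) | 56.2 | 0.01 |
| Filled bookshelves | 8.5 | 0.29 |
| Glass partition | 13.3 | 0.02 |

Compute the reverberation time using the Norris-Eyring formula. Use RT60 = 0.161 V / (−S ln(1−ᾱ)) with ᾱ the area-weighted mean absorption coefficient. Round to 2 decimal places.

2.00 seconds

Total surface area S = 5 + 50.7 + 56.2 + 3.5 + 56.2 + 8.5 + 13.3 = 193.4 m^2.
Absorption A = 5·0.05 + 50.7·0.13 + 56.2·0.03 + 3.5·0.01 + 56.2·0.01 + 8.5·0.29 + 13.3·0.02 = 11.855 sabins.
ᾱ = 11.855 / 193.4 = 0.0613.
Eyring denominator: −S ln(1−ᾱ) = 12.234.
V = 7.3 × 7.7 × 2.7 = 151.767 m³.
T = 0.161·V/[−S·ln(1−ᾱ)] = 0.161·151.767/12.234 = 2.00 s.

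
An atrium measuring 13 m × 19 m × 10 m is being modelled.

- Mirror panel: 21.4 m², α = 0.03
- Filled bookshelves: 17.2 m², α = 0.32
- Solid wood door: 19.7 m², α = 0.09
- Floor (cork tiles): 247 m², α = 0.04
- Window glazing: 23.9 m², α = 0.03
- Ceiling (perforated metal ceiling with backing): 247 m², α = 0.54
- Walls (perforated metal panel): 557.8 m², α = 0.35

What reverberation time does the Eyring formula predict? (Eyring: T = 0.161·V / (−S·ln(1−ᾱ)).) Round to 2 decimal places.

0.96 s

S = Σ Sᵢ = 1134.0 m².
Σ(Sᵢαᵢ) = 21.4×0.03 + 17.2×0.32 + 19.7×0.09 + 247×0.04 + 23.9×0.03 + 247×0.54 + 557.8×0.35 = 347.126.
Mean coefficient ᾱ = A/S = 0.3061.
−S·ln(1−ᾱ) = −1134.0 × ln(1 − 0.3061) = 414.395.
V = 13 × 19 × 10 = 2470 m³.
T = 0.161·V/[−S·ln(1−ᾱ)] = 0.161·2470/414.395 = 0.96 s.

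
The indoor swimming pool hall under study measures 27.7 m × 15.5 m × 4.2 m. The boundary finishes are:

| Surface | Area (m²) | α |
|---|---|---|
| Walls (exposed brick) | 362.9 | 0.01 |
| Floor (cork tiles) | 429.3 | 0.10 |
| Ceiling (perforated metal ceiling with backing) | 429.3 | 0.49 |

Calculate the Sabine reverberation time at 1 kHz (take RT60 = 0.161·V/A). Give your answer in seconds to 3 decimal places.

1.130 seconds

Total absorption A = 362.9*0.01 + 429.3*0.10 + 429.3*0.49
  = 3.629 + 42.930 + 210.357 = 256.916 m² sabins.
V = 27.7·15.5·4.2 = 1803.27 m³.
RT60 = 0.161 · V / A = 0.161 × 1803.27 / 256.916 = 1.130 s.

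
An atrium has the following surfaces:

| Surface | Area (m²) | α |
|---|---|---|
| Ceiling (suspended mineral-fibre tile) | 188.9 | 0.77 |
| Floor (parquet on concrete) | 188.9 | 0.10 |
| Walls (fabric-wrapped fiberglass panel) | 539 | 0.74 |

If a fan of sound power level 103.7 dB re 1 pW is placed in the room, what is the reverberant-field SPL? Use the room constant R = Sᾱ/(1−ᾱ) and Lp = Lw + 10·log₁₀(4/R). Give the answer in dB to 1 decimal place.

78.1 dB

A = 563.203 sabins; S = 916.8 m².
ᾱ = 563.203/916.8 = 0.6143; R = Sᾱ/(1−ᾱ) = 563.203/(1−0.6143) = 1460.210 m².
Lp = 103.7 + 10·log₁₀(4/1460.210) = 103.7 + (-25.62) = 78.1 dB.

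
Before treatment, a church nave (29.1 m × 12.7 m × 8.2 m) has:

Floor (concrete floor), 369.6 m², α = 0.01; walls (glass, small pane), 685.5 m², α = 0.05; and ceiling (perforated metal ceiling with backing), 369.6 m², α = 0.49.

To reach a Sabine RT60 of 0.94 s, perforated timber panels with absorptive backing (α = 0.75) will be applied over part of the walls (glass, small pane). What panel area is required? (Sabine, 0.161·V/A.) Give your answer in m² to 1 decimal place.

428.5

Equivalent absorption area: A₁ = 369.6·0.01 + 685.5·0.05 + 369.6·0.49 = 219.075 m².
Required A₂ = 0.161·3030.474/0.94 = 519.049 sabins.
Absorption to add: 519.049 − 219.075 = 299.974 sabins.
Net gain per m²: Δα = 0.75 − 0.05 = 0.70.
Panel area = 299.974 / 0.70 = 428.5 m².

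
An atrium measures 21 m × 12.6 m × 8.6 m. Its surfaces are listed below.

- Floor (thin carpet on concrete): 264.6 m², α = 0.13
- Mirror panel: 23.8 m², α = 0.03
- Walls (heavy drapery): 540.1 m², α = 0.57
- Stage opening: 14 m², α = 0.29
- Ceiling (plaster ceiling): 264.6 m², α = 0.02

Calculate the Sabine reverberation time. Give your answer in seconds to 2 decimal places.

Equivalent absorption area: A = 264.6×0.13 + 23.8×0.03 + 540.1×0.57 + 14×0.29 + 264.6×0.02 = 352.321 m².
Volume V = 21 × 12.6 × 8.6 = 2275.56 m³.
Sabine: RT60 = 0.161 × 2275.56 / 352.321 = 1.04 s.

1.04 seconds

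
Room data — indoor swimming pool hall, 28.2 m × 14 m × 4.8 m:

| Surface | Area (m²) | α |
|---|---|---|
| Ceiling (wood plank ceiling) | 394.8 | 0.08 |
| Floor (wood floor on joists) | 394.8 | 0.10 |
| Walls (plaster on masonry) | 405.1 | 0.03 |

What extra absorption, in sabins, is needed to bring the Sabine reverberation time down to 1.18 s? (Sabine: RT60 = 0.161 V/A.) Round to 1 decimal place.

Summing Sᵢαᵢ: 31.584 + 39.480 + 12.153 → A₁ = 83.217 sabins.
Target A₂ = 0.161·1895.04/1.18 = 258.561 sabins (V = 1895.04 m³).
Additional absorption ΔA = 258.561 − 83.217 = 175.3 sabins.

175.3 sabins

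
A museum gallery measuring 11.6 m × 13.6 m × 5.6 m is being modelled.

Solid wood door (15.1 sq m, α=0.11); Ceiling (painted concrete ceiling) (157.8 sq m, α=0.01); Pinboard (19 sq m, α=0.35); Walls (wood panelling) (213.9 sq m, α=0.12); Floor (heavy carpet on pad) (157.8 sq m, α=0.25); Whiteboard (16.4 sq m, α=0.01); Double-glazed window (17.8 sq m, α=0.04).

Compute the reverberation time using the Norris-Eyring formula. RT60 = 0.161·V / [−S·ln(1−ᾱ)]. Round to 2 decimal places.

1.75 seconds

Total surface area S = 15.1 + 157.8 + 19 + 213.9 + 157.8 + 16.4 + 17.8 = 597.8 sq m.
Σ(Sᵢαᵢ) = 15.1×0.11 + 157.8×0.01 + 19×0.35 + 213.9×0.12 + 157.8×0.25 + 16.4×0.01 + 17.8×0.04 = 75.883.
Mean coefficient ᾱ = A/S = 0.1269.
−S·ln(1−ᾱ) = −597.8 × ln(1 − 0.1269) = 81.125.
V = 11.6 × 13.6 × 5.6 = 883.456 m³.
T = 0.161·V/[−S·ln(1−ᾱ)] = 0.161·883.456/81.125 = 1.75 s.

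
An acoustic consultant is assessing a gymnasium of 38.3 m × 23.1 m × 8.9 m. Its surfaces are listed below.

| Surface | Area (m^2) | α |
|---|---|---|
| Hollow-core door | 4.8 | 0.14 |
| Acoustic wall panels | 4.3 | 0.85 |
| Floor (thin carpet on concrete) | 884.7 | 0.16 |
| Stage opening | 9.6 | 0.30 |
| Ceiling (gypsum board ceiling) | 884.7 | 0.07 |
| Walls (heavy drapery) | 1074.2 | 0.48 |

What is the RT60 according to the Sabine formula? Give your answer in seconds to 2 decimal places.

A = Σ Sᵢαᵢ = 4.8×0.14 + 4.3×0.85 + 884.7×0.16 + 9.6×0.30 + 884.7×0.07 + 1074.2×0.48 = 726.304 sabins.
V = 38.3·23.1·8.9 = 7874.097 m³.
RT60 = 0.161 · V / A = 0.161 × 7874.097 / 726.304 = 1.75 s.

1.75 s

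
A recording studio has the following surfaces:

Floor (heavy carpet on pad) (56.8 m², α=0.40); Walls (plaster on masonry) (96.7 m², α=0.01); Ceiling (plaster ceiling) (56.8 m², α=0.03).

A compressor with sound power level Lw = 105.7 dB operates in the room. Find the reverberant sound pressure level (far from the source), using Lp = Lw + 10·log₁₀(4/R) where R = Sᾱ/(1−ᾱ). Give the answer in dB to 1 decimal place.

Σ(Sᵢαᵢ) = 56.8×0.40 + 96.7×0.01 + 56.8×0.03 = 25.391; total area S = 210.3 m².
ᾱ = 25.391/210.3 = 0.1207; R = Sᾱ/(1−ᾱ) = 25.391/(1−0.1207) = 28.876 m².
Lp = 105.7 + 10·log₁₀(4/28.876) = 105.7 + (-8.58) = 97.1 dB.

97.1 dB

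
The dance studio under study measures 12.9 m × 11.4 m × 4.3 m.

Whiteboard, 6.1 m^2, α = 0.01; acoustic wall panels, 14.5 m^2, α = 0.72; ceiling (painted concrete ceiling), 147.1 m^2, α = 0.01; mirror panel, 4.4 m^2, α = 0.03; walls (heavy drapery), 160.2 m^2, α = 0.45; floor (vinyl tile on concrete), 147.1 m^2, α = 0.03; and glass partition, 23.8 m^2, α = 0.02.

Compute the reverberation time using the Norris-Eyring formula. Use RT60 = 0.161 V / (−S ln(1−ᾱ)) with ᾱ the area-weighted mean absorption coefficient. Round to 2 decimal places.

S = Σ Sᵢ = 503.2 m^2.
Σ(Sᵢαᵢ) = 6.1·0.01 + 14.5·0.72 + 147.1·0.01 + 4.4·0.03 + 160.2·0.45 + 147.1·0.03 + 23.8·0.02 = 89.083.
Mean coefficient ᾱ = A/S = 0.1770.
Eyring denominator: −S ln(1−ᾱ) = 98.023.
V = 12.9 × 11.4 × 4.3 = 632.358 m³.
T = 0.161·V/[−S·ln(1−ᾱ)] = 0.161·632.358/98.023 = 1.04 s.

1.04 sec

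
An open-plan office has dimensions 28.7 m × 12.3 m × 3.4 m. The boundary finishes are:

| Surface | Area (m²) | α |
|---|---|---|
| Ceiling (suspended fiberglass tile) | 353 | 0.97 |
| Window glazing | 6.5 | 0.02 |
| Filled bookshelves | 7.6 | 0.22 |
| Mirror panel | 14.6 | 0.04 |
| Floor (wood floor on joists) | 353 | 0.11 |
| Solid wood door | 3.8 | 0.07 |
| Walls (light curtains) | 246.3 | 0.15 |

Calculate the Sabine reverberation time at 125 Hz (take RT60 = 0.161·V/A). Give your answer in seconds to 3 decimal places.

0.459 sec

A = Σ Sᵢαᵢ = 353·0.97 + 6.5·0.02 + 7.6·0.22 + 14.6·0.04 + 353·0.11 + 3.8·0.07 + 246.3·0.15 = 420.837 sabins.
V = 28.7·12.3·3.4 = 1200.234 m³.
Sabine: RT60 = 0.161 × 1200.234 / 420.837 = 0.459 s.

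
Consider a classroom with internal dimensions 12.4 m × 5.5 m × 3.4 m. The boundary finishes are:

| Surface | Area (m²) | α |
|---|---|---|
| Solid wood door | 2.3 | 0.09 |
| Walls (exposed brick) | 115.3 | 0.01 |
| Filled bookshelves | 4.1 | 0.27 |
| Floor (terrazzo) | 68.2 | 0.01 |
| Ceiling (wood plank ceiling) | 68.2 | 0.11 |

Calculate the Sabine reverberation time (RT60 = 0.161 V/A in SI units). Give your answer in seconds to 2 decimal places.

3.51 seconds

Summing Sᵢαᵢ: 0.207 + 1.153 + 1.107 + 0.682 + 7.502 → A = 10.651 sabins.
Volume V = 12.4 × 5.5 × 3.4 = 231.88 m³.
Sabine: RT60 = 0.161 × 231.88 / 10.651 = 3.51 s.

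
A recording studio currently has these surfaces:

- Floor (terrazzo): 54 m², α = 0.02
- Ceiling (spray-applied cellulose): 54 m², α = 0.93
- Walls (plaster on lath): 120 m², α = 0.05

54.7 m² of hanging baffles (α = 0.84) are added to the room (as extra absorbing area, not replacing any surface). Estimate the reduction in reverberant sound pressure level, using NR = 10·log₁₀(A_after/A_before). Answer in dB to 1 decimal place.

Summing Sᵢαᵢ: 1.080 + 50.220 + 6.000 → A_before = 57.300 sabins.
Added absorption = 54.7 × 0.84 = 45.948 sabins.
A_after = 57.300 + 45.948 = 103.248 sabins.
Reduction = 10 log₁₀(A_after/A_before) = 10 log₁₀(1.8019) = 2.6 dB.

2.6 dB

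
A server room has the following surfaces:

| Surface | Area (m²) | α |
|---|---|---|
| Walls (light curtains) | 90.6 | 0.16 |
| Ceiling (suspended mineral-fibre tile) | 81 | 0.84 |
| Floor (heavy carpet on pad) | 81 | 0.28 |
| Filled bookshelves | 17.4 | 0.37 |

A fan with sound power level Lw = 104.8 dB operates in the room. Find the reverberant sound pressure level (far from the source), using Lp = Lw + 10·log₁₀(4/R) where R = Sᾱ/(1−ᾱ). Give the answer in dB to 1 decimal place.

88.0 dB

Σ(Sᵢαᵢ) = 90.6×0.16 + 81×0.84 + 81×0.28 + 17.4×0.37 = 111.654; total area S = 270.0 m².
ᾱ = 0.4135, so room constant R = A/(1−ᾱ) = 190.373 m².
Lp = Lw + 10 log₁₀(4/R) = 104.8 -16.78 = 88.0 dB.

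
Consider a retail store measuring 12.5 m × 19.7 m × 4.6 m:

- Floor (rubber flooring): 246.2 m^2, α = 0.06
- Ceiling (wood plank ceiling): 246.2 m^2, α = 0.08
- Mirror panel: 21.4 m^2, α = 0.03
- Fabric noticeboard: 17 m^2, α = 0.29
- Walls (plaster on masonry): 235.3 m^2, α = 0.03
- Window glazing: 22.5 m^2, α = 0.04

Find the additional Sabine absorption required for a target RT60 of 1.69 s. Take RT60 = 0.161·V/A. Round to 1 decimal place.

Summing Sᵢαᵢ: 14.772 + 19.696 + 0.642 + 4.930 + 7.059 + 0.900 → A₁ = 47.999 sabins.
V = 1132.75 m³. Required absorption A₂ = 0.161 × 1132.75 / 1.69 = 107.913 sabins.
Additional absorption ΔA = 107.913 − 47.999 = 59.9 sabins.

59.9 sabins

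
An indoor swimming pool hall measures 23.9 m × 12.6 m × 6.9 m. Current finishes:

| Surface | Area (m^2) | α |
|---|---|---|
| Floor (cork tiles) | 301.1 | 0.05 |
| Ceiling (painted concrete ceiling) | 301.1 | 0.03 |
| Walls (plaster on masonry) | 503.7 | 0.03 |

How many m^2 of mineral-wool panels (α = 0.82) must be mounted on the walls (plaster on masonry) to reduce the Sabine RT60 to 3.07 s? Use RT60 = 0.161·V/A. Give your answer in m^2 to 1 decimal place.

Total absorption A₁ = 301.1*0.05 + 301.1*0.03 + 503.7*0.03
  = 15.055 + 9.033 + 15.111 = 39.199 m^2 sabins.
V = 2077.866 m³. Target absorption A₂ = 0.161 × 2077.866 / 3.07 = 108.970 sabins.
ΔA needed = 108.970 − 39.199 = 69.771 sabins.
Net gain per m^2: Δα = 0.82 − 0.03 = 0.79.
Area = ΔA/Δα = 69.771/0.79 = 88.3 m^2.

88.3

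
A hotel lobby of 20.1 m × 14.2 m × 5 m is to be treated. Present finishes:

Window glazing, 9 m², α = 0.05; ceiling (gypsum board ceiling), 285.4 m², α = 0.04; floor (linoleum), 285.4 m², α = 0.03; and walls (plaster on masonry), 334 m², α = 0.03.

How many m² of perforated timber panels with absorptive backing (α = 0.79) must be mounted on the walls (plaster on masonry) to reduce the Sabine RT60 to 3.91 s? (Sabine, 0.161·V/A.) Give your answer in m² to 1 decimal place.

Summing Sᵢαᵢ: 0.450 + 11.416 + 8.562 + 10.020 → A₁ = 30.448 sabins.
Required A₂ = 0.161·1427.1/3.91 = 58.763 sabins.
ΔA needed = 58.763 − 30.448 = 28.315 sabins.
Each m² of panel replacing the walls (plaster on masonry) adds (0.79 − 0.03) = 0.76 sabins.
Panel area = 28.315 / 0.76 = 37.3 m².

37.3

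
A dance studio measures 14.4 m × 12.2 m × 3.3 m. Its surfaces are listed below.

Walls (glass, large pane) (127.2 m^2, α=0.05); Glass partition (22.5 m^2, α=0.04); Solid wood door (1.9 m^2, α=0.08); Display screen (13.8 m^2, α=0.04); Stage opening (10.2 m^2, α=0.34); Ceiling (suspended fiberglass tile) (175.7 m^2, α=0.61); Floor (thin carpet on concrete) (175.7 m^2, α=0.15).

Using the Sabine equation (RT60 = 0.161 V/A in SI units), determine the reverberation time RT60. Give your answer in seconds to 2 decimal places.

Equivalent absorption area: A = 127.2×0.05 + 22.5×0.04 + 1.9×0.08 + 13.8×0.04 + 10.2×0.34 + 175.7×0.61 + 175.7×0.15 = 144.964 m^2.
Volume V = 14.4 × 12.2 × 3.3 = 579.744 m³.
Sabine: RT60 = 0.161 × 579.744 / 144.964 = 0.64 s.

0.64 s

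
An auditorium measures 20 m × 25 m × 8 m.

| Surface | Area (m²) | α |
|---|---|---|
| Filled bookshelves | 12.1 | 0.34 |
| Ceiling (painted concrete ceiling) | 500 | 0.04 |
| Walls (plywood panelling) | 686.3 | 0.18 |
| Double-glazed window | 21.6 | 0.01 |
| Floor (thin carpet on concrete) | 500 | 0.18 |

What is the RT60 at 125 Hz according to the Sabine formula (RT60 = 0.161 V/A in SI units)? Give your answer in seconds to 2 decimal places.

2.71 s

Equivalent absorption area: A = 12.1×0.34 + 500×0.04 + 686.3×0.18 + 21.6×0.01 + 500×0.18 = 237.864 m².
Room volume: 4000 m³.
Sabine: RT60 = 0.161 × 4000 / 237.864 = 2.71 s.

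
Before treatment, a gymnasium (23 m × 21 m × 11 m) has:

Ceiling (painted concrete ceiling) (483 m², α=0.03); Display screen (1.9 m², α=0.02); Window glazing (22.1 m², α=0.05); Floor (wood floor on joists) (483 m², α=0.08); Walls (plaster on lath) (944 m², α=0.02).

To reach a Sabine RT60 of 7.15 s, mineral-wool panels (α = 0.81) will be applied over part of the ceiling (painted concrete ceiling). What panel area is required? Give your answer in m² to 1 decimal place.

59.6

Summing Sᵢαᵢ: 14.490 + 0.038 + 1.105 + 38.640 + 18.880 → A₁ = 73.153 sabins.
V = 5313 m³. Target absorption A₂ = 0.161 × 5313 / 7.15 = 119.635 sabins.
Absorption to add: 119.635 − 73.153 = 46.482 sabins.
Net gain per m²: Δα = 0.81 − 0.03 = 0.78.
Area = ΔA/Δα = 46.482/0.78 = 59.6 m².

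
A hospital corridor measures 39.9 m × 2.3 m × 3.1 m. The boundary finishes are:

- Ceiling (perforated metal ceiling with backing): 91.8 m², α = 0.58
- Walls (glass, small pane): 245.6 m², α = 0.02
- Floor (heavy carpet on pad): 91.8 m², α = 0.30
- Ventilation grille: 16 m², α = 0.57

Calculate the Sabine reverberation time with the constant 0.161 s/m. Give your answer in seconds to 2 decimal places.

A = Σ Sᵢαᵢ = 91.8·0.58 + 245.6·0.02 + 91.8·0.30 + 16·0.57 = 94.816 sabins.
V = 39.9·2.3·3.1 = 284.487 m³.
RT60 = 0.161 · V / A = 0.161 × 284.487 / 94.816 = 0.48 s.

0.48 sec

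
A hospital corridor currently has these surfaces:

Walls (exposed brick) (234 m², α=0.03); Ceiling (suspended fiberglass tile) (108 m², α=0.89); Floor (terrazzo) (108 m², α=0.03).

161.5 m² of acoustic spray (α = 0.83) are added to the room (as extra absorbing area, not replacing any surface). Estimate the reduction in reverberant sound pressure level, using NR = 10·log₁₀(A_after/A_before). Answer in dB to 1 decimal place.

3.5 dB

Total absorption A_before = 234·0.03 + 108·0.89 + 108·0.03
  = 7.020 + 96.120 + 3.240 = 106.380 m² sabins.
Added absorption = 161.5 × 0.83 = 134.045 sabins.
A_after = 106.380 + 134.045 = 240.425 sabins.
NR = 10·log₁₀(240.425/106.380) = 3.5 dB.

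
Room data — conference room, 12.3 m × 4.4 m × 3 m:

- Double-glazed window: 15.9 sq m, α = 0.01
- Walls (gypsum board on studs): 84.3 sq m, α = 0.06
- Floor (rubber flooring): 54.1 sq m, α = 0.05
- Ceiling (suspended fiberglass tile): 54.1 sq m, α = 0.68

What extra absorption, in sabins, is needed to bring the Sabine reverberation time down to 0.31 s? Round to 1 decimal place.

39.6 sabins

Equivalent absorption area: A₁ = 15.9×0.01 + 84.3×0.06 + 54.1×0.05 + 54.1×0.68 = 44.710 sq m.
V = 162.36 m³. Required absorption A₂ = 0.161 × 162.36 / 0.31 = 84.322 sabins.
ΔA = A₂ − A₁ = 84.322 − 44.710 = 39.6 sabins.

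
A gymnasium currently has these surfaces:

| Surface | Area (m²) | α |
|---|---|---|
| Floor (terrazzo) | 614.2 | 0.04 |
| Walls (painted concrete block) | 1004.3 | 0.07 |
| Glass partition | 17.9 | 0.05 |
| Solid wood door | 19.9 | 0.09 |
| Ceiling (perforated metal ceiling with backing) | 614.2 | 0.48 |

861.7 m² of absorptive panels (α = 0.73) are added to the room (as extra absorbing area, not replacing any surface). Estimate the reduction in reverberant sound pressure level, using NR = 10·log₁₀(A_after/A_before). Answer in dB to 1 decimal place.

Summing Sᵢαᵢ: 24.568 + 70.301 + 0.895 + 1.791 + 294.816 → A_before = 392.371 sabins.
Added absorption = 861.7 × 0.73 = 629.041 sabins.
New total A_after = 1021.412 sabins.
Reduction = 10 log₁₀(A_after/A_before) = 10 log₁₀(2.6032) = 4.2 dB.

4.2 dB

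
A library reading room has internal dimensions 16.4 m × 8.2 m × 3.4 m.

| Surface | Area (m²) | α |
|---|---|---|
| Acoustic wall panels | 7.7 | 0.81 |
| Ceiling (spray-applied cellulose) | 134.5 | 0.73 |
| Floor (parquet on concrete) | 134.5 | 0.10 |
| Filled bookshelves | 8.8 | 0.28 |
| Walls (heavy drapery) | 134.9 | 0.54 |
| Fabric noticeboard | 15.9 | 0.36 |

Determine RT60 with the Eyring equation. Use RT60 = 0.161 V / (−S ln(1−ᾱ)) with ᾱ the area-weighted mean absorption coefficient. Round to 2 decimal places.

0.28 seconds

S = Σ Sᵢ = 436.3 m².
Absorption A = 7.7·0.81 + 134.5·0.73 + 134.5·0.10 + 8.8·0.28 + 134.9·0.54 + 15.9·0.36 = 198.906 sabins.
Mean coefficient ᾱ = A/S = 0.4559.
−S·ln(1−ᾱ) = −436.3 × ln(1 − 0.4559) = 265.542.
V = 16.4 × 8.2 × 3.4 = 457.232 m³.
RT60 = 0.161 × 457.232 / 265.542 = 0.28 s.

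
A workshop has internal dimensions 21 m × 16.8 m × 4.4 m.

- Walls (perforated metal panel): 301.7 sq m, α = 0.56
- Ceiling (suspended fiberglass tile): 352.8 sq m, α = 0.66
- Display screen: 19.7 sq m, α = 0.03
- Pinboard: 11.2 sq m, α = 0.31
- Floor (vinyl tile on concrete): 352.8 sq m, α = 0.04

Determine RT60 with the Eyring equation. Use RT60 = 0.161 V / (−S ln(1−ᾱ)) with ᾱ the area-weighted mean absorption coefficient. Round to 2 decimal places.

0.46 s

S = Σ Sᵢ = 1038.2 sq m.
Absorption A = 301.7×0.56 + 352.8×0.66 + 19.7×0.03 + 11.2×0.31 + 352.8×0.04 = 419.975 sabins.
Mean coefficient ᾱ = A/S = 0.4045.
Eyring denominator: −S ln(1−ᾱ) = 538.155.
V = 21 × 16.8 × 4.4 = 1552.32 m³.
T = 0.161·V/[−S·ln(1−ᾱ)] = 0.161·1552.32/538.155 = 0.46 s.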